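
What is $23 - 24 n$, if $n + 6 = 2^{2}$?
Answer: $71$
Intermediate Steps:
$n = -2$ ($n = -6 + 2^{2} = -6 + 4 = -2$)
$23 - 24 n = 23 - -48 = 23 + 48 = 71$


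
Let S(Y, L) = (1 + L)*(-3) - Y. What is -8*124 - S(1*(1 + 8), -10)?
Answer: -1010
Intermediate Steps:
S(Y, L) = -3 - Y - 3*L (S(Y, L) = (-3 - 3*L) - Y = -3 - Y - 3*L)
-8*124 - S(1*(1 + 8), -10) = -8*124 - (-3 - (1 + 8) - 3*(-10)) = -992 - (-3 - 9 + 30) = -992 - 1*18 = -992 - 18 = -1010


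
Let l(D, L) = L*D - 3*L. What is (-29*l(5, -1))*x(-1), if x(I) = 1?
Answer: 58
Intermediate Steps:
l(D, L) = -3*L + D*L (l(D, L) = D*L - 3*L = -3*L + D*L)
(-29*l(5, -1))*x(-1) = -(-29)*(-3 + 5)*1 = -(-29)*2*1 = -29*(-2)*1 = 58*1 = 58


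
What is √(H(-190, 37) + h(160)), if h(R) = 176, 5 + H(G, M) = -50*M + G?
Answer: I*√1869 ≈ 43.232*I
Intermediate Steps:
H(G, M) = -5 + G - 50*M (H(G, M) = -5 + (-50*M + G) = -5 + (G - 50*M) = -5 + G - 50*M)
√(H(-190, 37) + h(160)) = √((-5 - 190 - 50*37) + 176) = √((-5 - 190 - 1850) + 176) = √(-2045 + 176) = √(-1869) = I*√1869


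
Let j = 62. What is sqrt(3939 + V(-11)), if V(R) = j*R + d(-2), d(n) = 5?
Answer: sqrt(3262) ≈ 57.114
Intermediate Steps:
V(R) = 5 + 62*R (V(R) = 62*R + 5 = 5 + 62*R)
sqrt(3939 + V(-11)) = sqrt(3939 + (5 + 62*(-11))) = sqrt(3939 + (5 - 682)) = sqrt(3939 - 677) = sqrt(3262)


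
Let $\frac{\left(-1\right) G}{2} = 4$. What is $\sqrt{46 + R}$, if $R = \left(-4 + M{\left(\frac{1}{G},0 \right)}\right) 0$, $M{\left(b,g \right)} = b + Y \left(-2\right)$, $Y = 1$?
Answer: $\sqrt{46} \approx 6.7823$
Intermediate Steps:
$G = -8$ ($G = \left(-2\right) 4 = -8$)
$M{\left(b,g \right)} = -2 + b$ ($M{\left(b,g \right)} = b + 1 \left(-2\right) = b - 2 = -2 + b$)
$R = 0$ ($R = \left(-4 - \left(2 - \frac{1}{-8}\right)\right) 0 = \left(-4 - \frac{17}{8}\right) 0 = \left(- \frac{49}{8}\right) 0 = 0$)
$\sqrt{46 + R} = \sqrt{46 + 0} = \sqrt{46}$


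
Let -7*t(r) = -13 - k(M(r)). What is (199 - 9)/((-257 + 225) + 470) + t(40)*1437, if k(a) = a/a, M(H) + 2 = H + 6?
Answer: 629501/219 ≈ 2874.4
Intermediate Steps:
M(H) = 4 + H (M(H) = -2 + (H + 6) = -2 + (6 + H) = 4 + H)
k(a) = 1
t(r) = 2 (t(r) = -(-13 - 1*1)/7 = -(-13 - 1)/7 = -1/7*(-14) = 2)
(199 - 9)/((-257 + 225) + 470) + t(40)*1437 = (199 - 9)/((-257 + 225) + 470) + 2*1437 = 190/(-32 + 470) + 2874 = 190/438 + 2874 = 190*(1/438) + 2874 = 95/219 + 2874 = 629501/219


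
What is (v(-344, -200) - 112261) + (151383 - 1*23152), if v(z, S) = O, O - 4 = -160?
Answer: 15814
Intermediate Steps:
O = -156 (O = 4 - 160 = -156)
v(z, S) = -156
(v(-344, -200) - 112261) + (151383 - 1*23152) = (-156 - 112261) + (151383 - 1*23152) = -112417 + (151383 - 23152) = -112417 + 128231 = 15814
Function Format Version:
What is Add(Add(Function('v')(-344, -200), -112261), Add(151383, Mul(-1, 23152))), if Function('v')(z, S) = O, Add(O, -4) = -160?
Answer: 15814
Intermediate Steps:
O = -156 (O = Add(4, -160) = -156)
Function('v')(z, S) = -156
Add(Add(Function('v')(-344, -200), -112261), Add(151383, Mul(-1, 23152))) = Add(Add(-156, -112261), Add(151383, Mul(-1, 23152))) = Add(-112417, Add(151383, -23152)) = Add(-112417, 128231) = 15814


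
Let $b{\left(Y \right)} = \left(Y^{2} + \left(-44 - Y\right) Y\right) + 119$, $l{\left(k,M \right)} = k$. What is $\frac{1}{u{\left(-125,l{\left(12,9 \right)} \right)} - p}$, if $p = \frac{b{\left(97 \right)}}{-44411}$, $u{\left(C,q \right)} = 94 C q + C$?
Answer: $- \frac{44411}{6267506524} \approx -7.0859 \cdot 10^{-6}$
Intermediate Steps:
$b{\left(Y \right)} = 119 + Y^{2} + Y \left(-44 - Y\right)$ ($b{\left(Y \right)} = \left(Y^{2} + Y \left(-44 - Y\right)\right) + 119 = 119 + Y^{2} + Y \left(-44 - Y\right)$)
$u{\left(C,q \right)} = C + 94 C q$ ($u{\left(C,q \right)} = 94 C q + C = C + 94 C q$)
$p = \frac{4149}{44411}$ ($p = \frac{119 - 4268}{-44411} = \left(119 - 4268\right) \left(- \frac{1}{44411}\right) = \left(-4149\right) \left(- \frac{1}{44411}\right) = \frac{4149}{44411} \approx 0.093423$)
$\frac{1}{u{\left(-125,l{\left(12,9 \right)} \right)} - p} = \frac{1}{- 125 \left(1 + 94 \cdot 12\right) - \frac{4149}{44411}} = \frac{1}{- 125 \left(1 + 1128\right) - \frac{4149}{44411}} = \frac{1}{\left(-125\right) 1129 - \frac{4149}{44411}} = \frac{1}{-141125 - \frac{4149}{44411}} = \frac{1}{- \frac{6267506524}{44411}} = - \frac{44411}{6267506524}$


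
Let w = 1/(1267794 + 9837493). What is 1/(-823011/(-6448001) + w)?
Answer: 10229557383041/1305682829594 ≈ 7.8346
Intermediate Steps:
w = 1/11105287 ≈ 9.0047e-8
1/(-823011/(-6448001) + w) = 1/(-823011/(-6448001) + 1/11105287) = 1/(-823011*(-1/6448001) + 1/11105287) = 1/(117573/921143 + 1/11105287) = 1/(1305682829594/10229557383041) = 10229557383041/1305682829594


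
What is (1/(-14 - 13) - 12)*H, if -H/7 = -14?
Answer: -31850/27 ≈ -1179.6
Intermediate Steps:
H = 98 (H = -7*(-14) = 98)
(1/(-14 - 13) - 12)*H = (1/(-14 - 13) - 12)*98 = (1/(-27) - 12)*98 = (-1/27 - 12)*98 = -325/27*98 = -31850/27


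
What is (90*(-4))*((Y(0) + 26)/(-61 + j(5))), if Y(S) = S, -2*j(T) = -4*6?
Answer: 9360/49 ≈ 191.02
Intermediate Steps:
j(T) = 12 (j(T) = -(-2)*6 = -½*(-24) = 12)
(90*(-4))*((Y(0) + 26)/(-61 + j(5))) = (90*(-4))*((0 + 26)/(-61 + 12)) = -9360/(-49) = -9360*(-1)/49 = -360*(-26/49) = 9360/49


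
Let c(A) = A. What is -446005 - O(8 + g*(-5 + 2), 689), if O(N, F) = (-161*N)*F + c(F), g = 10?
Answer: -2887132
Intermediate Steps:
O(N, F) = F - 161*F*N (O(N, F) = (-161*N)*F + F = -161*F*N + F = F - 161*F*N)
-446005 - O(8 + g*(-5 + 2), 689) = -446005 - 689*(1 - 161*(8 + 10*(-5 + 2))) = -446005 - 689*(1 - 161*(8 + 10*(-3))) = -446005 - 689*(1 - 161*(8 - 30)) = -446005 - 689*(1 - 161*(-22)) = -446005 - 689*(1 + 3542) = -446005 - 689*3543 = -446005 - 1*2441127 = -446005 - 2441127 = -2887132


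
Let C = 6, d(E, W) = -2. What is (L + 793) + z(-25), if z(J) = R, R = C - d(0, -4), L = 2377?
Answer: 3178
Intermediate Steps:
R = 8 (R = 6 - 1*(-2) = 6 + 2 = 8)
z(J) = 8
(L + 793) + z(-25) = (2377 + 793) + 8 = 3170 + 8 = 3178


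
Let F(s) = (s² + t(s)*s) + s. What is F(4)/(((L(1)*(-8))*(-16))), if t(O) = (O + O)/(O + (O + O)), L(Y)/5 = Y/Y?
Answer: 17/480 ≈ 0.035417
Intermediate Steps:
L(Y) = 5 (L(Y) = 5*(Y/Y) = 5*1 = 5)
t(O) = ⅔ (t(O) = (2*O)/(O + 2*O) = (2*O)/((3*O)) = (2*O)*(1/(3*O)) = ⅔)
F(s) = s² + 5*s/3 (F(s) = (s² + 2*s/3) + s = s² + 5*s/3)
F(4)/(((L(1)*(-8))*(-16))) = ((⅓)*4*(5 + 3*4))/(((5*(-8))*(-16))) = ((⅓)*4*(5 + 12))/((-40*(-16))) = ((⅓)*4*17)/640 = (68/3)*(1/640) = 17/480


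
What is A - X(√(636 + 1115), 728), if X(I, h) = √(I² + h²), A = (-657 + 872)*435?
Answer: 93525 - √531735 ≈ 92796.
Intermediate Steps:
A = 93525 (A = 215*435 = 93525)
A - X(√(636 + 1115), 728) = 93525 - √((√(636 + 1115))² + 728²) = 93525 - √((√1751)² + 529984) = 93525 - √(1751 + 529984) = 93525 - √531735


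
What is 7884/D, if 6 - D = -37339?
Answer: 7884/37345 ≈ 0.21111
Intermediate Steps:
D = 37345 (D = 6 - 1*(-37339) = 6 + 37339 = 37345)
7884/D = 7884/37345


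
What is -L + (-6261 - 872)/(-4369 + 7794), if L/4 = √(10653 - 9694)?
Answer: -7133/3425 - 4*√959 ≈ -125.95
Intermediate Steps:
L = 4*√959 (L = 4*√(10653 - 9694) = 4*√959 ≈ 123.87)
-L + (-6261 - 872)/(-4369 + 7794) = -4*√959 + (-6261 - 872)/(-4369 + 7794) = -4*√959 - 7133/3425 = -7133/3425 - 4*√959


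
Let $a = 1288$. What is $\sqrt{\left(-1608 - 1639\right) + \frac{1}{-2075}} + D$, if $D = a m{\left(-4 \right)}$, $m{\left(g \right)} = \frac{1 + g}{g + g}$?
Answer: $483 + \frac{3 i \sqrt{62134962}}{415} \approx 483.0 + 56.982 i$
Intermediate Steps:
$m{\left(g \right)} = \frac{1 + g}{2 g}$
$D = 483$ ($D = 1288 \frac{1 - 4}{2 \left(-4\right)} = 1288 \cdot \frac{1}{2} \left(- \frac{1}{4}\right) \left(-3\right) = 1288 \cdot \frac{3}{8} = 483$)
$\sqrt{\left(-1608 - 1639\right) + \frac{1}{-2075}} + D = \sqrt{\left(-1608 - 1639\right) + \frac{1}{-2075}} + 483 = \sqrt{-3247 - \frac{1}{2075}} + 483 = \sqrt{- \frac{6737526}{2075}} + 483 = \frac{3 i \sqrt{62134962}}{415} + 483 = 483 + \frac{3 i \sqrt{62134962}}{415}$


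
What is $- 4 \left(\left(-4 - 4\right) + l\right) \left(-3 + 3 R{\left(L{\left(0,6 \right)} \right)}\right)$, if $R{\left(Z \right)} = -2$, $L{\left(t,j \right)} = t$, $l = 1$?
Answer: $-252$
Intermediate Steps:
$- 4 \left(\left(-4 - 4\right) + l\right) \left(-3 + 3 R{\left(L{\left(0,6 \right)} \right)}\right) = - 4 \left(\left(-4 - 4\right) + 1\right) \left(-3 + 3 \left(-2\right)\right) = - 4 \left(-8 + 1\right) \left(-3 - 6\right) = \left(-4\right) \left(-7\right) \left(-9\right) = 28 \left(-9\right) = -252$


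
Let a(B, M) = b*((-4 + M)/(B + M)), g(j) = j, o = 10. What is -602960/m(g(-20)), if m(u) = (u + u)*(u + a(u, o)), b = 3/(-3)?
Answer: -75370/97 ≈ -777.01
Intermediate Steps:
b = -1 (b = 3*(-1/3) = -1)
a(B, M) = -(-4 + M)/(B + M)
m(u) = 2*u*(u - 6/(10 + u)) (m(u) = (u + u)*(u + (4 - 1*10)/(u + 10)) = (2*u)*(u + (4 - 10)/(10 + u)) = (2*u)*(u - 6/(10 + u)) = 2*u*(u - 6/(10 + u)))
-602960/m(g(-20)) = -602960*(-(10 - 20)/(40*(-6 - 20*(10 - 20)))) = -602960*1/(4*(-6 - 20*(-10))) = -602960*1/(4*(-6 + 200)) = -602960/(2*(-20)*(-1/10)*194) = -602960/776 = -602960*1/776 = -75370/97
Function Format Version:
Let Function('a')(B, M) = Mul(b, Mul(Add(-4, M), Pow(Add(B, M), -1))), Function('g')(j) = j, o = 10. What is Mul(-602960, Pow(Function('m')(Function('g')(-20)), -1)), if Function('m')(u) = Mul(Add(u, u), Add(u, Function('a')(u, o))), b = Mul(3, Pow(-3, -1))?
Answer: Rational(-75370, 97) ≈ -777.01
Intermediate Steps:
b = -1 (b = Mul(3, Rational(-1, 3)) = -1)
Function('a')(B, M) = Mul(-1, Pow(Add(B, M), -1), Add(-4, M)) (Function('a')(B, M) = Mul(-1, Mul(Add(-4, M), Pow(Add(B, M), -1))) = Mul(-1, Mul(Pow(Add(B, M), -1), Add(-4, M))) = Mul(-1, Pow(Add(B, M), -1), Add(-4, M)))
Function('m')(u) = Mul(2, u, Add(u, Mul(-6, Pow(Add(10, u), -1)))) (Function('m')(u) = Mul(Add(u, u), Add(u, Mul(Pow(Add(u, 10), -1), Add(4, Mul(-1, 10))))) = Mul(Mul(2, u), Add(u, Mul(Pow(Add(10, u), -1), Add(4, -10)))) = Mul(Mul(2, u), Add(u, Mul(Pow(Add(10, u), -1), -6))) = Mul(Mul(2, u), Add(u, Mul(-6, Pow(Add(10, u), -1)))) = Mul(2, u, Add(u, Mul(-6, Pow(Add(10, u), -1)))))
Mul(-602960, Pow(Function('m')(Function('g')(-20)), -1)) = Mul(-602960, Pow(Mul(2, -20, Pow(Add(10, -20), -1), Add(-6, Mul(-20, Add(10, -20)))), -1)) = Mul(-602960, Pow(Mul(2, -20, Pow(-10, -1), Add(-6, Mul(-20, -10))), -1)) = Mul(-602960, Pow(Mul(2, -20, Rational(-1, 10), Add(-6, 200)), -1)) = Mul(-602960, Pow(Mul(2, -20, Rational(-1, 10), 194), -1)) = Mul(-602960, Pow(776, -1)) = Mul(-602960, Rational(1, 776)) = Rational(-75370, 97)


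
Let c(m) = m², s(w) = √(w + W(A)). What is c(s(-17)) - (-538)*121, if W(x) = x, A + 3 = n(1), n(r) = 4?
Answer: 65082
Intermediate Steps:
A = 1 (A = -3 + 4 = 1)
s(w) = √(1 + w) (s(w) = √(w + 1) = √(1 + w))
c(s(-17)) - (-538)*121 = (√(1 - 17))² - (-538)*121 = (√(-16))² - 1*(-65098) = (4*I)² + 65098 = -16 + 65098 = 65082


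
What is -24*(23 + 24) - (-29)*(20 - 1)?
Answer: -577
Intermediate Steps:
-24*(23 + 24) - (-29)*(20 - 1) = -24*47 - (-29)*19 = -1128 - 1*(-551) = -1128 + 551 = -577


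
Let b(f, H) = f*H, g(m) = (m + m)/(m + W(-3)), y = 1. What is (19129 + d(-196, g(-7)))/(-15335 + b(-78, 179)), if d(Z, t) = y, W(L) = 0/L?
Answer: -19130/29297 ≈ -0.65297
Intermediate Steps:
W(L) = 0
g(m) = 2 (g(m) = (m + m)/(m + 0) = (2*m)/m = 2)
b(f, H) = H*f
d(Z, t) = 1
(19129 + d(-196, g(-7)))/(-15335 + b(-78, 179)) = (19129 + 1)/(-15335 + 179*(-78)) = 19130/(-15335 - 13962) = 19130/(-29297) = 19130*(-1/29297) = -19130/29297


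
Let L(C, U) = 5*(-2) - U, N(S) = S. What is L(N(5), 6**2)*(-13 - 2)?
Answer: 690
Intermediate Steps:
L(C, U) = -10 - U
L(N(5), 6**2)*(-13 - 2) = (-10 - 1*6**2)*(-13 - 2) = (-10 - 1*36)*(-15) = (-10 - 36)*(-15) = -46*(-15) = 690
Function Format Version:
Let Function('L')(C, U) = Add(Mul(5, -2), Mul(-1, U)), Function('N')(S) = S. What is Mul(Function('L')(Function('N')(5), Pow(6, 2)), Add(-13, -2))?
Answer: 690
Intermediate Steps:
Function('L')(C, U) = Add(-10, Mul(-1, U))
Mul(Function('L')(Function('N')(5), Pow(6, 2)), Add(-13, -2)) = Mul(Add(-10, Mul(-1, Pow(6, 2))), Add(-13, -2)) = Mul(Add(-10, Mul(-1, 36)), -15) = Mul(Add(-10, -36), -15) = Mul(-46, -15) = 690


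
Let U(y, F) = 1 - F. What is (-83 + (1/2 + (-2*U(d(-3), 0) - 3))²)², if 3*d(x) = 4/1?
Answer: 63001/16 ≈ 3937.6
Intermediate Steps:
d(x) = 4/3 (d(x) = (4/1)/3 = (4*1)/3 = (⅓)*4 = 4/3)
(-83 + (1/2 + (-2*U(d(-3), 0) - 3))²)² = (-83 + (1/2 + (-2*(1 - 1*0) - 3))²)² = (-83 + (½ + (-2*(1 + 0) - 3))²)² = (-83 + (½ + (-2*1 - 3))²)² = (-83 + (½ + (-2 - 3))²)² = (-83 + (½ - 5)²)² = (-83 + (-9/2)²)² = (-83 + 81/4)² = (-251/4)² = 63001/16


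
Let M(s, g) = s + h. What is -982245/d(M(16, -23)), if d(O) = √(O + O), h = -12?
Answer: -982245*√2/4 ≈ -3.4728e+5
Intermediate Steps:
M(s, g) = -12 + s (M(s, g) = s - 12 = -12 + s)
d(O) = √2*√O (d(O) = √(2*O) = √2*√O)
-982245/d(M(16, -23)) = -982245*√2/(2*√(-12 + 16)) = -982245*√2/4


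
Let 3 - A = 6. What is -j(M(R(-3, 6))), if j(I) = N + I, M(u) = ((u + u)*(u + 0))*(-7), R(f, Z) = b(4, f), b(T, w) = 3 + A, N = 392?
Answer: -392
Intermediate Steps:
A = -3 (A = 3 - 1*6 = 3 - 6 = -3)
b(T, w) = 0 (b(T, w) = 3 - 3 = 0)
R(f, Z) = 0
M(u) = -14*u² (M(u) = ((2*u)*u)*(-7) = (2*u²)*(-7) = -14*u²)
j(I) = 392 + I
-j(M(R(-3, 6))) = -(392 - 14*0²) = -(392 - 14*0) = -(392 + 0) = -1*392 = -392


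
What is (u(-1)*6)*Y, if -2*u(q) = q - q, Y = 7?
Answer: 0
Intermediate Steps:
u(q) = 0 (u(q) = -(q - q)/2 = -½*0 = 0)
(u(-1)*6)*Y = (0*6)*7 = 0*7 = 0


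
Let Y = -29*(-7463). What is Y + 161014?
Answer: 377441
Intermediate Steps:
Y = 216427
Y + 161014 = 216427 + 161014 = 377441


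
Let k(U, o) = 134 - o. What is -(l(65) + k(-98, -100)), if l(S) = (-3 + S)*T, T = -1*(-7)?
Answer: -668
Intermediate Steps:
T = 7
l(S) = -21 + 7*S (l(S) = (-3 + S)*7 = -21 + 7*S)
-(l(65) + k(-98, -100)) = -((-21 + 7*65) + (134 - 1*(-100))) = -((-21 + 455) + (134 + 100)) = -(434 + 234) = -1*668 = -668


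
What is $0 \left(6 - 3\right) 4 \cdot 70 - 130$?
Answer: $-130$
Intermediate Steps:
$0 \left(6 - 3\right) 4 \cdot 70 - 130 = 0 \cdot 3 \cdot 4 \cdot 70 - 130 = 0 \cdot 4 \cdot 70 - 130 = 0 \cdot 70 - 130 = 0 - 130 = -130$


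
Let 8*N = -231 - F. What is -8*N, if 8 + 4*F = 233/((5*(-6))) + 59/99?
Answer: 899741/3960 ≈ 227.21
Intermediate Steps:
F = -15019/3960 (F = -2 + (233/((5*(-6))) + 59/99)/4 = -2 + (233/(-30) + 59*(1/99))/4 = -2 + (233*(-1/30) + 59/99)/4 = -2 + (-233/30 + 59/99)/4 = -2 + (1/4)*(-7099/990) = -2 - 7099/3960 = -15019/3960 ≈ -3.7927)
N = -899741/31680 (N = (-231 - 1*(-15019/3960))/8 = (-231 + 15019/3960)/8 = (1/8)*(-899741/3960) = -899741/31680 ≈ -28.401)
-8*N = -8*(-899741/31680) = 899741/3960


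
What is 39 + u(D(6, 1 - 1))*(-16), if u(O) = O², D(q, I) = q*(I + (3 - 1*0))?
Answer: -5145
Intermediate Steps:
D(q, I) = q*(3 + I) (D(q, I) = q*(I + (3 + 0)) = q*(I + 3) = q*(3 + I))
39 + u(D(6, 1 - 1))*(-16) = 39 + (6*(3 + (1 - 1)))²*(-16) = 39 + (6*(3 + 0))²*(-16) = 39 + (6*3)²*(-16) = 39 + 18²*(-16) = 39 + 324*(-16) = 39 - 5184 = -5145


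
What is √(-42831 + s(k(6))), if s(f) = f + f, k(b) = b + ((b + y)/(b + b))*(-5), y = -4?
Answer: I*√385386/3 ≈ 206.93*I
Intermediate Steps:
k(b) = b - 5*(-4 + b)/(2*b) (k(b) = b + ((b - 4)/(b + b))*(-5) = b + ((-4 + b)/((2*b)))*(-5) = b + ((-4 + b)*(1/(2*b)))*(-5) = b + ((-4 + b)/(2*b))*(-5) = b - 5*(-4 + b)/(2*b))
s(f) = 2*f
√(-42831 + s(k(6))) = √(-42831 + 2*(-5/2 + 6 + 10/6)) = √(-42831 + 2*(-5/2 + 6 + 10*(⅙))) = √(-42831 + 2*(-5/2 + 6 + 5/3)) = √(-42831 + 2*(31/6)) = √(-42831 + 31/3) = √(-128462/3) = I*√385386/3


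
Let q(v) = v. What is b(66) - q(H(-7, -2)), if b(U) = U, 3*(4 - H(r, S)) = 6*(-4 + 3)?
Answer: 60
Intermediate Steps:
H(r, S) = 6 (H(r, S) = 4 - 2*(-4 + 3) = 4 - 2*(-1) = 4 - ⅓*(-6) = 4 + 2 = 6)
b(66) - q(H(-7, -2)) = 66 - 1*6 = 66 - 6 = 60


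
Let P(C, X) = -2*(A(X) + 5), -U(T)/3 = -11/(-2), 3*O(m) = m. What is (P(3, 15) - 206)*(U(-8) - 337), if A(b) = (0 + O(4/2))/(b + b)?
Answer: 3436727/45 ≈ 76372.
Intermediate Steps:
O(m) = m/3
U(T) = -33/2 (U(T) = -(-33)/(-2) = -(-33)*(-1)/2 = -3*11/2 = -33/2)
A(b) = 1/(3*b) (A(b) = (0 + (4/2)/3)/(b + b) = (0 + (4*(1/2))/3)/((2*b)) = (0 + (1/3)*2)*(1/(2*b)) = (0 + 2/3)*(1/(2*b)) = 2*(1/(2*b))/3 = 1/(3*b))
P(C, X) = -10 - 2/(3*X) (P(C, X) = -2*(1/(3*X) + 5) = -2*(5 + 1/(3*X)) = -10 - 2/(3*X))
(P(3, 15) - 206)*(U(-8) - 337) = ((-10 - 2/3/15) - 206)*(-33/2 - 337) = ((-10 - 2/3*1/15) - 206)*(-707/2) = ((-10 - 2/45) - 206)*(-707/2) = (-452/45 - 206)*(-707/2) = -9722/45*(-707/2) = 3436727/45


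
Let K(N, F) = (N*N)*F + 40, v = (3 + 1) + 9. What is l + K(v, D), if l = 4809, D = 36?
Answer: 10933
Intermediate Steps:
v = 13 (v = 4 + 9 = 13)
K(N, F) = 40 + F*N² (K(N, F) = N²*F + 40 = F*N² + 40 = 40 + F*N²)
l + K(v, D) = 4809 + (40 + 36*13²) = 4809 + (40 + 36*169) = 4809 + (40 + 6084) = 4809 + 6124 = 10933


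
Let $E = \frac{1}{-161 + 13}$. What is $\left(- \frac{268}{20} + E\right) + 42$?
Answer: $\frac{21159}{740} \approx 28.593$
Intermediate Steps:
$E = - \frac{1}{148}$ ($E = \frac{1}{-148} = - \frac{1}{148} \approx -0.0067568$)
$\left(- \frac{268}{20} + E\right) + 42 = \left(- \frac{268}{20} - \frac{1}{148}\right) + 42 = \left(\left(-268\right) \frac{1}{20} - \frac{1}{148}\right) + 42 = \left(- \frac{67}{5} - \frac{1}{148}\right) + 42 = - \frac{9921}{740} + 42 = \frac{21159}{740}$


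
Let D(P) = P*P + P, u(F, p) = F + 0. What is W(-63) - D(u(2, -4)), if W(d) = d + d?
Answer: -132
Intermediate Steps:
u(F, p) = F
W(d) = 2*d
D(P) = P + P² (D(P) = P² + P = P + P²)
W(-63) - D(u(2, -4)) = 2*(-63) - 2*(1 + 2) = -126 - 2*3 = -126 - 1*6 = -126 - 6 = -132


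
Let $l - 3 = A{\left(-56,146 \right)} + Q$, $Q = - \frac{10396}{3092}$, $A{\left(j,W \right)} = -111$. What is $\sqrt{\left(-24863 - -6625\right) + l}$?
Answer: $\frac{i \sqrt{10964276061}}{773} \approx 135.46 i$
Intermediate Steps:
$Q = - \frac{2599}{773}$ ($Q = \left(-10396\right) \frac{1}{3092} = - \frac{2599}{773} \approx -3.3622$)
$l = - \frac{86083}{773}$ ($l = 3 - \frac{88402}{773} = - \frac{86083}{773} \approx -111.36$)
$\sqrt{\left(-24863 - -6625\right) + l} = \sqrt{\left(-24863 - -6625\right) - \frac{86083}{773}} = \sqrt{\left(-24863 + 6625\right) - \frac{86083}{773}} = \sqrt{-18238 - \frac{86083}{773}} = \sqrt{- \frac{14184057}{773}} = \frac{i \sqrt{10964276061}}{773}$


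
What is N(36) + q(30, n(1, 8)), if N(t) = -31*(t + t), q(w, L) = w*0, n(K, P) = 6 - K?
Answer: -2232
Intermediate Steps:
q(w, L) = 0
N(t) = -62*t
N(36) + q(30, n(1, 8)) = -62*36 + 0 = -2232 + 0 = -2232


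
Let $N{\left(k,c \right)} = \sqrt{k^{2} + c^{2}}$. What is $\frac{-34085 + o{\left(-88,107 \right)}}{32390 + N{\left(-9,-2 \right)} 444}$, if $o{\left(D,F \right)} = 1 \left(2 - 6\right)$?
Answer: $- \frac{110414271}{103235554} + \frac{3783879 \sqrt{85}}{258088885} \approx -0.93437$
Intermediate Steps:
$o{\left(D,F \right)} = -4$ ($o{\left(D,F \right)} = 1 \left(-4\right) = -4$)
$N{\left(k,c \right)} = \sqrt{c^{2} + k^{2}}$
$\frac{-34085 + o{\left(-88,107 \right)}}{32390 + N{\left(-9,-2 \right)} 444} = \frac{-34085 - 4}{32390 + \sqrt{\left(-2\right)^{2} + \left(-9\right)^{2}} \cdot 444} = - \frac{34089}{32390 + \sqrt{4 + 81} \cdot 444} = - \frac{34089}{32390 + \sqrt{85} \cdot 444} = - \frac{34089}{32390 + 444 \sqrt{85}}$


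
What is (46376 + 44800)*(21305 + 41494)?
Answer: 5725761624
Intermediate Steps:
(46376 + 44800)*(21305 + 41494) = 91176*62799 = 5725761624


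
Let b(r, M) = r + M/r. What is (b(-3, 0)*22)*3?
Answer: -198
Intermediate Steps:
(b(-3, 0)*22)*3 = ((-3 + 0/(-3))*22)*3 = ((-3 + 0*(-1/3))*22)*3 = ((-3 + 0)*22)*3 = -3*22*3 = -66*3 = -198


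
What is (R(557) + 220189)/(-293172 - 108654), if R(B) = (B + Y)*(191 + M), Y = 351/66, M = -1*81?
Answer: -141022/200913 ≈ -0.70191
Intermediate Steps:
M = -81
Y = 117/22 (Y = 351*(1/66) = 117/22 ≈ 5.3182)
R(B) = 585 + 110*B (R(B) = (B + 117/22)*(191 - 81) = (117/22 + B)*110 = 585 + 110*B)
(R(557) + 220189)/(-293172 - 108654) = ((585 + 110*557) + 220189)/(-293172 - 108654) = ((585 + 61270) + 220189)/(-401826) = (61855 + 220189)*(-1/401826) = 282044*(-1/401826) = -141022/200913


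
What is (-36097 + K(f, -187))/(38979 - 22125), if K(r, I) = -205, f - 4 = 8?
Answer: -18151/8427 ≈ -2.1539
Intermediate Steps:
f = 12 (f = 4 + 8 = 12)
(-36097 + K(f, -187))/(38979 - 22125) = (-36097 - 205)/(38979 - 22125) = -36302/16854 = -36302*1/16854 = -18151/8427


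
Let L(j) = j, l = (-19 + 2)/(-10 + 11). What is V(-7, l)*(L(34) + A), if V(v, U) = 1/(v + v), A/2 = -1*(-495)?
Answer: -512/7 ≈ -73.143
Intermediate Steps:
A = 990 (A = 2*(-1*(-495)) = 2*495 = 990)
l = -17 (l = -17/1 = -17*1 = -17)
V(v, U) = 1/(2*v)
V(-7, l)*(L(34) + A) = ((½)/(-7))*(34 + 990) = ((½)*(-⅐))*1024 = -1/14*1024 = -512/7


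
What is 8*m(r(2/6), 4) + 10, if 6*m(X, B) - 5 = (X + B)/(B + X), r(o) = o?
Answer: 18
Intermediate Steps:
m(X, B) = 1 (m(X, B) = 5/6 + ((X + B)/(B + X))/6 = 5/6 + ((B + X)/(B + X))/6 = 5/6 + (1/6)*1 = 5/6 + 1/6 = 1)
8*m(r(2/6), 4) + 10 = 8*1 + 10 = 8 + 10 = 18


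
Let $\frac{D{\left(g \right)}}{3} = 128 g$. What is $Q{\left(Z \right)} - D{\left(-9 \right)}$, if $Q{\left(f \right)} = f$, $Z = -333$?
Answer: $3123$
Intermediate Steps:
$D{\left(g \right)} = 384 g$ ($D{\left(g \right)} = 3 \cdot 128 g = 384 g$)
$Q{\left(Z \right)} - D{\left(-9 \right)} = -333 - 384 \left(-9\right) = -333 - -3456 = -333 + 3456 = 3123$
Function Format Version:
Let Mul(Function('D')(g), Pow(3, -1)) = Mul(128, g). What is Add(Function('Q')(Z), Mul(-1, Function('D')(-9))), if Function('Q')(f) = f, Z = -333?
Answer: 3123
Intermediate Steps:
Function('D')(g) = Mul(384, g) (Function('D')(g) = Mul(3, Mul(128, g)) = Mul(384, g))
Add(Function('Q')(Z), Mul(-1, Function('D')(-9))) = Add(-333, Mul(-1, Mul(384, -9))) = Add(-333, Mul(-1, -3456)) = Add(-333, 3456) = 3123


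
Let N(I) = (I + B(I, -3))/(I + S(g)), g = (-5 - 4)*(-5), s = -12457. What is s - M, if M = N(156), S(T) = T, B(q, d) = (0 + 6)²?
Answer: -834683/67 ≈ -12458.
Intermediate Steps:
B(q, d) = 36 (B(q, d) = 6² = 36)
g = 45 (g = -9*(-5) = 45)
N(I) = (36 + I)/(45 + I) (N(I) = (I + 36)/(I + 45) = (36 + I)/(45 + I))
M = 64/67 (M = (36 + 156)/(45 + 156) = 192/201 = (1/201)*192 = 64/67 ≈ 0.95522)
s - M = -12457 - 1*64/67 = -12457 - 64/67 = -834683/67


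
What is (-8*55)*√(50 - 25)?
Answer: -2200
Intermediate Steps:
(-8*55)*√(50 - 25) = -440*√25 = -440*5 = -2200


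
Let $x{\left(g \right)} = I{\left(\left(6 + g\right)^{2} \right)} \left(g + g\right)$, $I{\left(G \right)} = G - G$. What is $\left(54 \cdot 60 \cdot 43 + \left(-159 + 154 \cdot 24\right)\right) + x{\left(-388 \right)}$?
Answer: $142857$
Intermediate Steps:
$I{\left(G \right)} = 0$
$x{\left(g \right)} = 0$ ($x{\left(g \right)} = 0 \left(g + g\right) = 0 \cdot 2 g = 0$)
$\left(54 \cdot 60 \cdot 43 + \left(-159 + 154 \cdot 24\right)\right) + x{\left(-388 \right)} = \left(54 \cdot 60 \cdot 43 + \left(-159 + 154 \cdot 24\right)\right) + 0 = \left(3240 \cdot 43 + \left(-159 + 3696\right)\right) + 0 = \left(139320 + 3537\right) + 0 = 142857 + 0 = 142857$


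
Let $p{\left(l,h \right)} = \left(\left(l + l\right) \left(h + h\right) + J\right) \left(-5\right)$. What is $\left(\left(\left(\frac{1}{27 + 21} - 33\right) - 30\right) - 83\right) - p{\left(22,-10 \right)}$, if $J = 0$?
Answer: $- \frac{218207}{48} \approx -4546.0$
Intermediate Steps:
$p{\left(l,h \right)} = - 20 h l$ ($p{\left(l,h \right)} = \left(\left(l + l\right) \left(h + h\right) + 0\right) \left(-5\right) = \left(2 l 2 h + 0\right) \left(-5\right) = \left(4 h l + 0\right) \left(-5\right) = 4 h l \left(-5\right) = - 20 h l$)
$\left(\left(\left(\frac{1}{27 + 21} - 33\right) - 30\right) - 83\right) - p{\left(22,-10 \right)} = \left(\left(\left(\frac{1}{27 + 21} - 33\right) - 30\right) - 83\right) - \left(-20\right) \left(-10\right) 22 = \left(\left(\left(\frac{1}{48} - 33\right) - 30\right) - 83\right) - 4400 = \left(\left(- \frac{1583}{48} - 30\right) - 83\right) - 4400 = \left(- \frac{3023}{48} - 83\right) - 4400 = - \frac{7007}{48} - 4400 = - \frac{218207}{48}$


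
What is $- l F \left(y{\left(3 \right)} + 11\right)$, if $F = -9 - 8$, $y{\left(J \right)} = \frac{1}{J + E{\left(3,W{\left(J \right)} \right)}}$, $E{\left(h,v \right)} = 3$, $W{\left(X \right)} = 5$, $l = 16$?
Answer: $\frac{9112}{3} \approx 3037.3$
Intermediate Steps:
$y{\left(J \right)} = \frac{1}{3 + J}$ ($y{\left(J \right)} = \frac{1}{J + 3} = \frac{1}{3 + J}$)
$F = -17$ ($F = -9 - 8 = -17$)
$- l F \left(y{\left(3 \right)} + 11\right) = - 16 \left(-17\right) \left(\frac{1}{3 + 3} + 11\right) = - \left(-272\right) \left(\frac{1}{6} + 11\right) = - \frac{\left(-272\right) 67}{6} = \left(-1\right) \left(- \frac{9112}{3}\right) = \frac{9112}{3}$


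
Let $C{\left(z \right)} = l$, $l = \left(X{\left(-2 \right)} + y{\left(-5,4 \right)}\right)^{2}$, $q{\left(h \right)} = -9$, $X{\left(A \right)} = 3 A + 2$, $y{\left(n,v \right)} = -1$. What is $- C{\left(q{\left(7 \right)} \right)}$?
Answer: $-25$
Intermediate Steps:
$X{\left(A \right)} = 2 + 3 A$
$l = 25$ ($l = \left(\left(2 + 3 \left(-2\right)\right) - 1\right)^{2} = \left(\left(2 - 6\right) - 1\right)^{2} = \left(-4 - 1\right)^{2} = \left(-5\right)^{2} = 25$)
$C{\left(z \right)} = 25$
$- C{\left(q{\left(7 \right)} \right)} = \left(-1\right) 25 = -25$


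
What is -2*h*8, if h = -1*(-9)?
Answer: -144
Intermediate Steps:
h = 9
-2*h*8 = -18*8 = -2*72 = -144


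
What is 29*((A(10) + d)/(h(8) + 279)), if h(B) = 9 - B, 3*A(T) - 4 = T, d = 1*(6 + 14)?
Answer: 1073/420 ≈ 2.5548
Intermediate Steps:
d = 20 (d = 1*20 = 20)
A(T) = 4/3 + T/3
29*((A(10) + d)/(h(8) + 279)) = 29*(((4/3 + (⅓)*10) + 20)/((9 - 1*8) + 279)) = 29*(((4/3 + 10/3) + 20)/((9 - 8) + 279)) = 29*((14/3 + 20)/(1 + 279)) = 29*((74/3)/280) = 29*((74/3)*(1/280)) = 29*(37/420) = 1073/420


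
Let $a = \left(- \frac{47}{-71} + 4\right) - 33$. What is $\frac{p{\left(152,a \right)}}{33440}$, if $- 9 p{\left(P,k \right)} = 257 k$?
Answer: $\frac{129271}{5342040} \approx 0.024199$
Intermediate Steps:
$a = - \frac{2012}{71}$ ($a = \left(\left(-47\right) \left(- \frac{1}{71}\right) + 4\right) - 33 = \left(\frac{47}{71} + 4\right) - 33 = \frac{331}{71} - 33 = - \frac{2012}{71} \approx -28.338$)
$p{\left(P,k \right)} = - \frac{257 k}{9}$
$\frac{p{\left(152,a \right)}}{33440} = \frac{\left(- \frac{257}{9}\right) \left(- \frac{2012}{71}\right)}{33440} = \frac{517084}{639} \cdot \frac{1}{33440} = \frac{129271}{5342040}$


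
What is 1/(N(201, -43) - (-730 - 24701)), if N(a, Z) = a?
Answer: 1/25632 ≈ 3.9014e-5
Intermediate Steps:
1/(N(201, -43) - (-730 - 24701)) = 1/(201 - (-730 - 24701)) = 1/(201 - 1*(-25431)) = 1/(201 + 25431) = 1/25632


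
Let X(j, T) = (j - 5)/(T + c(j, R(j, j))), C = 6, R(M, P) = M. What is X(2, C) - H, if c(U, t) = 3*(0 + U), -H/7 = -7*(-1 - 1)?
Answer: 391/4 ≈ 97.750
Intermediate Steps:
H = -98 (H = -(-49)*(-1 - 1) = -(-49)*(-2) = -7*14 = -98)
c(U, t) = 3*U
X(j, T) = (-5 + j)/(T + 3*j) (X(j, T) = (j - 5)/(T + 3*j) = (-5 + j)/(T + 3*j))
X(2, C) - H = (-5 + 2)/(6 + 3*2) - 1*(-98) = -3/(6 + 6) + 98 = -3/12 + 98 = (1/12)*(-3) + 98 = -1/4 + 98 = 391/4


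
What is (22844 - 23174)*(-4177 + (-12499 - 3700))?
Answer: 6724080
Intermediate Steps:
(22844 - 23174)*(-4177 + (-12499 - 3700)) = -330*(-4177 - 16199) = -330*(-20376) = 6724080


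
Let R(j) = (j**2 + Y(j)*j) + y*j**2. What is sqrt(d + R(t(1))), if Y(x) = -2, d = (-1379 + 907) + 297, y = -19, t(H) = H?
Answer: I*sqrt(195) ≈ 13.964*I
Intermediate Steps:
d = -175 (d = -472 + 297 = -175)
R(j) = -18*j**2 - 2*j (R(j) = (j**2 - 2*j) - 19*j**2 = -18*j**2 - 2*j)
sqrt(d + R(t(1))) = sqrt(-175 + 2*1*(-1 - 9*1)) = sqrt(-175 + 2*1*(-1 - 9)) = sqrt(-175 + 2*1*(-10)) = sqrt(-175 - 20) = sqrt(-195) = I*sqrt(195)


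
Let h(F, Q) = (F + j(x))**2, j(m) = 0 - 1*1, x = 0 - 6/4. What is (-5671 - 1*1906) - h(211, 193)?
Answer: -51677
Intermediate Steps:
x = -3/2 (x = 0 - 6/4 = 0 - 1*3/2 = 0 - 3/2 = -3/2 ≈ -1.5000)
j(m) = -1 (j(m) = 0 - 1 = -1)
h(F, Q) = (-1 + F)**2 (h(F, Q) = (F - 1)**2 = (-1 + F)**2)
(-5671 - 1*1906) - h(211, 193) = (-5671 - 1*1906) - (-1 + 211)**2 = (-5671 - 1906) - 1*210**2 = -7577 - 1*44100 = -7577 - 44100 = -51677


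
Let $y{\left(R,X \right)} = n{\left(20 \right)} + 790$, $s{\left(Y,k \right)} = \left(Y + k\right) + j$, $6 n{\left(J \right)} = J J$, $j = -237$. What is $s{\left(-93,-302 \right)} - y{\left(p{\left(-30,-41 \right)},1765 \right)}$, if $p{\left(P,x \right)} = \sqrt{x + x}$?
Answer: $- \frac{4466}{3} \approx -1488.7$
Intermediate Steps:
$n{\left(J \right)} = \frac{J^{2}}{6}$ ($n{\left(J \right)} = \frac{J J}{6} = \frac{J^{2}}{6}$)
$p{\left(P,x \right)} = \sqrt{2} \sqrt{x}$ ($p{\left(P,x \right)} = \sqrt{2 x} = \sqrt{2} \sqrt{x}$)
$s{\left(Y,k \right)} = -237 + Y + k$ ($s{\left(Y,k \right)} = \left(Y + k\right) - 237 = -237 + Y + k$)
$y{\left(R,X \right)} = \frac{2570}{3}$ ($y{\left(R,X \right)} = \frac{20^{2}}{6} + 790 = \frac{1}{6} \cdot 400 + 790 = \frac{200}{3} + 790 = \frac{2570}{3}$)
$s{\left(-93,-302 \right)} - y{\left(p{\left(-30,-41 \right)},1765 \right)} = \left(-237 - 93 - 302\right) - \frac{2570}{3} = -632 - \frac{2570}{3} = - \frac{4466}{3}$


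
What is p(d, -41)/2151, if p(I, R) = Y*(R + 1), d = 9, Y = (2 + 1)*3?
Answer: -40/239 ≈ -0.16736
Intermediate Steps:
Y = 9 (Y = 3*3 = 9)
p(I, R) = 9 + 9*R (p(I, R) = 9*(R + 1) = 9*(1 + R) = 9 + 9*R)
p(d, -41)/2151 = (9 + 9*(-41))/2151 = (9 - 369)*(1/2151) = -360*1/2151 = -40/239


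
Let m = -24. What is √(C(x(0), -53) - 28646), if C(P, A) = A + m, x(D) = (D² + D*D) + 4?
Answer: I*√28723 ≈ 169.48*I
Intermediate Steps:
x(D) = 4 + 2*D² (x(D) = (D² + D²) + 4 = 2*D² + 4 = 4 + 2*D²)
C(P, A) = -24 + A (C(P, A) = A - 24 = -24 + A)
√(C(x(0), -53) - 28646) = √((-24 - 53) - 28646) = √(-77 - 28646) = √(-28723) = I*√28723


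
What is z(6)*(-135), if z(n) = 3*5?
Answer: -2025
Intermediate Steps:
z(n) = 15
z(6)*(-135) = 15*(-135) = -2025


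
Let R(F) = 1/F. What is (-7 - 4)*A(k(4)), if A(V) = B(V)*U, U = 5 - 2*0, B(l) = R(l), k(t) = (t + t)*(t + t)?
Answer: -55/64 ≈ -0.85938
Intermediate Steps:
k(t) = 4*t² (k(t) = (2*t)*(2*t) = 4*t²)
B(l) = 1/l
U = 5 (U = 5 + 0 = 5)
A(V) = 5/V
(-7 - 4)*A(k(4)) = (-7 - 4)*(5/((4*4²))) = -55/(4*16) = -55/64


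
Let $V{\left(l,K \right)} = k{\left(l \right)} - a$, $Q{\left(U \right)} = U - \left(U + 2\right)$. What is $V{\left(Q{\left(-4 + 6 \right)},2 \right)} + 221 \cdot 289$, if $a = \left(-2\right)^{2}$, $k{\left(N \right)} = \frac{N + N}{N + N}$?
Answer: $63866$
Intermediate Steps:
$k{\left(N \right)} = 1$ ($k{\left(N \right)} = \frac{2 N}{2 N} = 2 N \frac{1}{2 N} = 1$)
$a = 4$
$Q{\left(U \right)} = -2$ ($Q{\left(U \right)} = U - \left(2 + U\right) = -2$)
$V{\left(l,K \right)} = -3$ ($V{\left(l,K \right)} = 1 - 4 = -3$)
$V{\left(Q{\left(-4 + 6 \right)},2 \right)} + 221 \cdot 289 = -3 + 221 \cdot 289 = -3 + 63869 = 63866$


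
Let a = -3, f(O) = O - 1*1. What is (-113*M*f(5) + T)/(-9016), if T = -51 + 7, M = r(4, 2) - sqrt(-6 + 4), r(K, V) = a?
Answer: -164/1127 - 113*I*sqrt(2)/2254 ≈ -0.14552 - 0.070899*I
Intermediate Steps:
f(O) = -1 + O (f(O) = O - 1 = -1 + O)
r(K, V) = -3
M = -3 - I*sqrt(2) (M = -3 - sqrt(-6 + 4) = -3 - sqrt(-2) = -3 - I*sqrt(2) ≈ -3.0 - 1.4142*I)
T = -44
(-113*M*f(5) + T)/(-9016) = (-113*(-3 - I*sqrt(2))*(-1 + 5) - 44)/(-9016) = (-113*(-3 - I*sqrt(2))*4 - 44)*(-1/9016) = (-113*(-12 - 4*I*sqrt(2)) - 44)*(-1/9016) = ((1356 + 452*I*sqrt(2)) - 44)*(-1/9016) = (1312 + 452*I*sqrt(2))*(-1/9016) = -164/1127 - 113*I*sqrt(2)/2254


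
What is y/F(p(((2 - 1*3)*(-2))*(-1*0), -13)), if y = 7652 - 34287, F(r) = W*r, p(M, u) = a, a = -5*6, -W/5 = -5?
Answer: 5327/150 ≈ 35.513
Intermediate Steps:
W = 25 (W = -5*(-5) = 25)
a = -30
p(M, u) = -30
F(r) = 25*r
y = -26635
y/F(p(((2 - 1*3)*(-2))*(-1*0), -13)) = -26635/(25*(-30)) = -26635/(-750) = -26635*(-1/750) = 5327/150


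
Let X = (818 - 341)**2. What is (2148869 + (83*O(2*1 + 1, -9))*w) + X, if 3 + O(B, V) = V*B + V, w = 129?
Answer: 1958825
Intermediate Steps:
O(B, V) = -3 + V + B*V (O(B, V) = -3 + (V*B + V) = -3 + (B*V + V) = -3 + (V + B*V) = -3 + V + B*V)
X = 227529 (X = 477**2 = 227529)
(2148869 + (83*O(2*1 + 1, -9))*w) + X = (2148869 + (83*(-3 - 9 + (2*1 + 1)*(-9)))*129) + 227529 = (2148869 + (83*(-3 - 9 + (2 + 1)*(-9)))*129) + 227529 = (2148869 + (83*(-3 - 9 + 3*(-9)))*129) + 227529 = (2148869 + (83*(-3 - 9 - 27))*129) + 227529 = (2148869 + (83*(-39))*129) + 227529 = (2148869 - 3237*129) + 227529 = (2148869 - 417573) + 227529 = 1731296 + 227529 = 1958825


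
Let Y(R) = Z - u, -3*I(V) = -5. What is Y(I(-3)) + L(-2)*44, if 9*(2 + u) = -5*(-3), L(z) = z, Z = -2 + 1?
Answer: -266/3 ≈ -88.667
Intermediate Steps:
I(V) = 5/3 (I(V) = -⅓*(-5) = 5/3)
Z = -1
u = -⅓ (u = -2 + (-5*(-3))/9 = -2 + (⅑)*15 = -2 + 5/3 = -⅓ ≈ -0.33333)
Y(R) = -⅔ (Y(R) = -1 - 1*(-⅓) = -1 + ⅓ = -⅔)
Y(I(-3)) + L(-2)*44 = -⅔ - 2*44 = -⅔ - 88 = -266/3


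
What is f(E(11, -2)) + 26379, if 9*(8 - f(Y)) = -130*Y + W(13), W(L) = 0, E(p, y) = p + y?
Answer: 26517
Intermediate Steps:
f(Y) = 8 + 130*Y/9 (f(Y) = 8 - (-130*Y + 0)/9 = 8 - (-130)*Y/9 = 8 + 130*Y/9)
f(E(11, -2)) + 26379 = (8 + 130*(11 - 2)/9) + 26379 = (8 + (130/9)*9) + 26379 = (8 + 130) + 26379 = 138 + 26379 = 26517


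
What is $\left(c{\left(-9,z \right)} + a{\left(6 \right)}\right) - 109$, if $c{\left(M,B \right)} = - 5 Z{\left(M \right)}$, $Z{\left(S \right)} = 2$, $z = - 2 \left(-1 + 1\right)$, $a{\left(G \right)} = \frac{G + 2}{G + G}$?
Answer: $- \frac{355}{3} \approx -118.33$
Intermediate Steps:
$a{\left(G \right)} = \frac{2 + G}{2 G}$
$z = 0$ ($z = \left(-2\right) 0 = 0$)
$c{\left(M,B \right)} = -10$ ($c{\left(M,B \right)} = \left(-5\right) 2 = -10$)
$\left(c{\left(-9,z \right)} + a{\left(6 \right)}\right) - 109 = \left(-10 + \frac{2 + 6}{2 \cdot 6}\right) - 109 = \left(-10 + \frac{1}{2} \cdot \frac{1}{6} \cdot 8\right) - 109 = \left(-10 + \frac{2}{3}\right) - 109 = - \frac{28}{3} - 109 = - \frac{355}{3}$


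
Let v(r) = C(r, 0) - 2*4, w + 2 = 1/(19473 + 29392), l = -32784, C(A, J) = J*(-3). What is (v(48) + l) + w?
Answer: -1602478809/48865 ≈ -32794.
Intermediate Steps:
C(A, J) = -3*J
w = -97729/48865 (w = -2 + 1/(19473 + 29392) = -2 + 1/48865 = -97729/48865 ≈ -2.0000)
v(r) = -8 (v(r) = -3*0 - 2*4 = 0 - 8 = -8)
(v(48) + l) + w = (-8 - 32784) - 97729/48865 = -32792 - 97729/48865 = -1602478809/48865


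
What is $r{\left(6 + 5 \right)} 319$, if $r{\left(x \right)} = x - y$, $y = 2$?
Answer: $2871$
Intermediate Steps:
$r{\left(x \right)} = -2 + x$ ($r{\left(x \right)} = x - 2 = -2 + x$)
$r{\left(6 + 5 \right)} 319 = \left(-2 + \left(6 + 5\right)\right) 319 = \left(-2 + 11\right) 319 = 9 \cdot 319 = 2871$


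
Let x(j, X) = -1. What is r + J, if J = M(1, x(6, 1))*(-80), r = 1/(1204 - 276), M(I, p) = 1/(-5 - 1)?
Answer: 37123/2784 ≈ 13.334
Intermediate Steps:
M(I, p) = -⅙ (M(I, p) = 1/(-6) = -⅙)
r = 1/928 ≈ 0.0010776
J = 40/3 (J = -⅙*(-80) = 40/3 ≈ 13.333)
r + J = 1/928 + 40/3 = 37123/2784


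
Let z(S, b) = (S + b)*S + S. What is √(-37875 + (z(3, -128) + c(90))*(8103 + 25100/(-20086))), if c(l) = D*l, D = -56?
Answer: I*√36580798809159/913 ≈ 6624.5*I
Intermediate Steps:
z(S, b) = S + S*(S + b) (z(S, b) = S*(S + b) + S = S + S*(S + b))
c(l) = -56*l
√(-37875 + (z(3, -128) + c(90))*(8103 + 25100/(-20086))) = √(-37875 + (3*(1 + 3 - 128) - 56*90)*(8103 + 25100/(-20086))) = √(-37875 + (3*(-124) - 5040)*(8103 + 25100*(-1/20086))) = √(-37875 + (-372 - 5040)*(8103 - 12550/10043)) = √(-37875 - 5412*81365879/10043) = √(-37875 - 40032012468/913) = √(-40066592343/913) = I*√36580798809159/913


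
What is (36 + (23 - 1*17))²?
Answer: 1764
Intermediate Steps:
(36 + (23 - 1*17))² = (36 + (23 - 17))² = (36 + 6)² = 42² = 1764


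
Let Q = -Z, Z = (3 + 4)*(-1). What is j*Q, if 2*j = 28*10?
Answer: 980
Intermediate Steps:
Z = -7 (Z = 7*(-1) = -7)
j = 140 (j = (28*10)/2 = (½)*280 = 140)
Q = 7 (Q = -1*(-7) = 7)
j*Q = 140*7 = 980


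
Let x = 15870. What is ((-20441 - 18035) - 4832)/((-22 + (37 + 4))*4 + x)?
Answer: -21654/7973 ≈ -2.7159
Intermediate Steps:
((-20441 - 18035) - 4832)/((-22 + (37 + 4))*4 + x) = ((-20441 - 18035) - 4832)/((-22 + (37 + 4))*4 + 15870) = (-38476 - 4832)/((-22 + 41)*4 + 15870) = -43308/(19*4 + 15870) = -43308/(76 + 15870) = -43308/15946 = -43308*1/15946 = -21654/7973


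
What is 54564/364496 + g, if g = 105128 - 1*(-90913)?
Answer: 17864053725/91124 ≈ 1.9604e+5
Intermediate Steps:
g = 196041 (g = 105128 + 90913 = 196041)
54564/364496 + g = 54564/364496 + 196041 = 54564*(1/364496) + 196041 = 13641/91124 + 196041 = 17864053725/91124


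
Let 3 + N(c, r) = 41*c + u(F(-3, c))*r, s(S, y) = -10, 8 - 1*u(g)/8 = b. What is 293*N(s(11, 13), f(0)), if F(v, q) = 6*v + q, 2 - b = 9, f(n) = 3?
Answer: -15529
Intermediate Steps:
b = -7 (b = 2 - 1*9 = 2 - 9 = -7)
F(v, q) = q + 6*v
u(g) = 120 (u(g) = 64 - 8*(-7) = 64 + 56 = 120)
N(c, r) = -3 + 41*c + 120*r (N(c, r) = -3 + (41*c + 120*r) = -3 + 41*c + 120*r)
293*N(s(11, 13), f(0)) = 293*(-3 + 41*(-10) + 120*3) = 293*(-3 - 410 + 360) = 293*(-53) = -15529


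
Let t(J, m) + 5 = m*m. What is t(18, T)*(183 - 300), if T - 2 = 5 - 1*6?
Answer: 468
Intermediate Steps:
T = 1 (T = 2 + (5 - 1*6) = 2 + (5 - 6) = 2 - 1 = 1)
t(J, m) = -5 + m**2 (t(J, m) = -5 + m*m = -5 + m**2)
t(18, T)*(183 - 300) = (-5 + 1**2)*(183 - 300) = (-5 + 1)*(-117) = -4*(-117) = 468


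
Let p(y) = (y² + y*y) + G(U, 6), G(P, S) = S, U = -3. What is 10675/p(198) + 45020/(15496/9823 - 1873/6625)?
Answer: 10939854133063175/314636253414 ≈ 34770.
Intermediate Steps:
p(y) = 6 + 2*y² (p(y) = (y² + y*y) + 6 = (y² + y²) + 6 = 2*y² + 6 = 6 + 2*y²)
10675/p(198) + 45020/(15496/9823 - 1873/6625) = 10675/(6 + 2*198²) + 45020/(15496/9823 - 1873/6625) = 10675/(6 + 2*39204) + 45020/(15496*(1/9823) - 1873*1/6625) = 10675/(6 + 78408) + 45020/(15496/9823 - 1873/6625) = 10675/78414 + 45020/(84262521/65077375) = 10675*(1/78414) + 45020*(65077375/84262521) = 1525/11202 + 2929783422500/84262521 = 10939854133063175/314636253414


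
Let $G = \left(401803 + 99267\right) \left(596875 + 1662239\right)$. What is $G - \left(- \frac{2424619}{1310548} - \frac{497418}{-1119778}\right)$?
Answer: $\frac{830599022280296983585319}{733761409172} \approx 1.132 \cdot 10^{12}$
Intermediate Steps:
$G = 1131974251980$ ($G = 501070 \cdot 2259114 = 1131974251980$)
$G - \left(- \frac{2424619}{1310548} - \frac{497418}{-1119778}\right) = 1131974251980 - \left(- \frac{2424619}{1310548} - \frac{497418}{-1119778}\right) = 1131974251980 - \left(\left(-2424619\right) \frac{1}{1310548} - - \frac{248709}{559889}\right) = 1131974251980 - \left(- \frac{2424619}{1310548} + \frac{248709}{559889}\right) = 1131974251980 - - \frac{1031572424759}{733761409172} = 1131974251980 + \frac{1031572424759}{733761409172} = \frac{830599022280296983585319}{733761409172}$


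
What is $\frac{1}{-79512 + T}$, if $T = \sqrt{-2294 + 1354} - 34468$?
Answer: $- \frac{5699}{649572067} - \frac{i \sqrt{235}}{6495720670} \approx -8.7735 \cdot 10^{-6} - 2.36 \cdot 10^{-9} i$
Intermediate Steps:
$T = -34468 + 2 i \sqrt{235}$ ($T = \sqrt{-940} - 34468 = 2 i \sqrt{235} - 34468 = -34468 + 2 i \sqrt{235} \approx -34468.0 + 30.659 i$)
$\frac{1}{-79512 + T} = \frac{1}{-79512 - \left(34468 - 2 i \sqrt{235}\right)} = \frac{1}{-113980 + 2 i \sqrt{235}}$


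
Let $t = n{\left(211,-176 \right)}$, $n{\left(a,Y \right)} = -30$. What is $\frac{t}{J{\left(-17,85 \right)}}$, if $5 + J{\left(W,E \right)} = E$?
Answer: $- \frac{3}{8} \approx -0.375$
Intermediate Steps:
$J{\left(W,E \right)} = -5 + E$
$t = -30$
$\frac{t}{J{\left(-17,85 \right)}} = - \frac{30}{-5 + 85} = - \frac{30}{80} = \left(-30\right) \frac{1}{80} = - \frac{3}{8}$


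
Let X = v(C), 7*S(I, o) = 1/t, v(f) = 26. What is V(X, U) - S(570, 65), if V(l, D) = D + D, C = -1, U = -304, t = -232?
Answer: -987391/1624 ≈ -608.00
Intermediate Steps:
S(I, o) = -1/1624 (S(I, o) = (⅐)/(-232) = (⅐)*(-1/232) = -1/1624)
X = 26
V(l, D) = 2*D
V(X, U) - S(570, 65) = 2*(-304) - 1*(-1/1624) = -608 + 1/1624 = -987391/1624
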